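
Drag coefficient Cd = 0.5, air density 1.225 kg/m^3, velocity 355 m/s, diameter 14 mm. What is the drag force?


A = pi*(d/2)^2 = pi*(14/2000)^2 = 1.53938e-04 m^2
Fd = 0.5*Cd*rho*A*v^2 = 0.5*0.5*1.225*1.53938e-04*355^2 = 5.941 N

5.941 N


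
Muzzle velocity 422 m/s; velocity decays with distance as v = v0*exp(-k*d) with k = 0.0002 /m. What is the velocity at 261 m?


v = v0*exp(-k*d) = 422*exp(-0.0002*261) = 400.5 m/s

400.5 m/s


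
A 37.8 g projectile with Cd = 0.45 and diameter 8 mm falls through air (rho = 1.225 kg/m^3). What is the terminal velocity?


A = pi*(d/2)^2 = pi*(8/2000)^2 = 5.02655e-05 m^2
vt = sqrt(2mg/(Cd*rho*A)) = sqrt(2*0.0378*9.81/(0.45 * 1.225 * 5.02655e-05)) = 163.6 m/s

163.6 m/s


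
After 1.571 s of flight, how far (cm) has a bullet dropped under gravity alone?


drop = 0.5*g*t^2 = 0.5*9.81*1.571^2 = 12.1057 m ≈ 1211 cm

1211 cm


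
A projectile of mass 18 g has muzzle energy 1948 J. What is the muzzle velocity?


v = sqrt(2*E/m) = sqrt(2*1948/0.018) = 465.2 m/s

465.2 m/s


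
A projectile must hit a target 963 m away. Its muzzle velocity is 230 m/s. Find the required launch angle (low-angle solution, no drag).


sin(2*theta) = R*g/v0^2 = 963*9.81/230^2 = 0.178583, theta = arcsin(0.178583)/2 = 5.144°

5.144 degrees


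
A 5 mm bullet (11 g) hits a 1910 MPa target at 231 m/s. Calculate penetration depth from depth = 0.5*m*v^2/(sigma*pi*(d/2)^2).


A = pi*(d/2)^2 = pi*(5/2)^2 = 19.635 mm^2
E = 0.5*m*v^2 = 0.5*0.011*231^2 = 293.486 J
depth = E/(sigma*A) = 293.486 J / (1910 MPa * 19.635 mm^2) = 293.486/(1910 * 19.635) m = 0.0078257 m ≈ 7.826 mm

7.826 mm


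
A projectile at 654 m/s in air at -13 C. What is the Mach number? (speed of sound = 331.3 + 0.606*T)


a = 331.3 + 0.606*(-13) = 323.422 m/s
M = v/a = 654/323.422 = 2.022

2.022


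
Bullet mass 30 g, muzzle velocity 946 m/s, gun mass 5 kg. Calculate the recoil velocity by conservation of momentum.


v_recoil = m_p * v_p / m_gun = 0.03 * 946 / 5 = 5.676 m/s

5.676 m/s


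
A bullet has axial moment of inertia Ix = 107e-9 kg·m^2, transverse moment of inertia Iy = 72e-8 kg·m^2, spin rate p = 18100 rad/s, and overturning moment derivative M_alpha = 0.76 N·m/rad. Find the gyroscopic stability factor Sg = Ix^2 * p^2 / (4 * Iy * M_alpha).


Sg = Ix^2 * p^2 / (4 * Iy * M_alpha) = (107e-9)^2 * 18100^2 / (4 * 72e-8 * 0.76) = 1.714

1.714


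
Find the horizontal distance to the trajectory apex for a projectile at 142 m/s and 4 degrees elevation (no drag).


R = v0^2*sin(2*theta)/g = 142^2*sin(2*4°)/9.81 = 286.064 m
apex_dist = R/2 = 286.064/2 = 143 m

143 m


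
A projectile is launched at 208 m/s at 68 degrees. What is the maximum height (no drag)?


H = (v0*sin(theta))^2 / (2g) = (208*sin(68°))^2 / (2*9.81) = 1896 m

1896 m


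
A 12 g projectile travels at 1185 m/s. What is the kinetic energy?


E = 0.5*m*v^2 = 0.5*0.012*1185^2 = 8425 J

8425 J


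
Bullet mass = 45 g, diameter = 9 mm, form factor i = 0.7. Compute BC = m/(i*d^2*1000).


BC = m/(i*d^2*1000) = 45/(0.7 * 9^2 * 1000) = 0.0007937

0.0007937


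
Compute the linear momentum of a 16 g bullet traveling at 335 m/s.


p = m*v = 0.016*335 = 5.36 kg·m/s

5.36 kg·m/s


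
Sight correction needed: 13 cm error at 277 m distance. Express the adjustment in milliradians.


1 mrad subtends 1 cm per 10 m of range, so adj = error_cm / (dist_m / 10) = 13 / (277/10) = 0.4693 mrad

0.4693 mrad


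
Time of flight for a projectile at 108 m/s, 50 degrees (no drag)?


T = 2*v0*sin(theta)/g = 2*108*sin(50°)/9.81 = 16.87 s

16.87 s


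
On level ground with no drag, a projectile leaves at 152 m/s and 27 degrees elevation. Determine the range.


R = v0^2 * sin(2*theta) / g = 152^2 * sin(2*27°) / 9.81 = 1905 m

1905 m


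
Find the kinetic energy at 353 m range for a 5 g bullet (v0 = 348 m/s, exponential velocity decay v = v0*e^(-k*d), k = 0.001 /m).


v = v0*exp(-k*d) = 348*exp(-0.001*353) = 244.497 m/s
E = 0.5*m*v^2 = 0.5*0.005*244.497^2 = 149.4 J

149.4 J


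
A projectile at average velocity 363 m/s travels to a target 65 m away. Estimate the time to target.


t = d/v = 65/363 = 0.1791 s

0.1791 s


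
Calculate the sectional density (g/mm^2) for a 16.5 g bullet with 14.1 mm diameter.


SD = m/d^2 = 16.5/14.1^2 = 0.08299 g/mm^2

0.08299 g/mm^2


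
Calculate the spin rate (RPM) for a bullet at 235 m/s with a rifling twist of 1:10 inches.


twist_m = 10*0.0254 = 0.254 m
spin = v/twist = 235/0.254 = 925.1969 rev/s
RPM = spin*60 = 925.1969*60 ≈ 55512 RPM

55512 RPM


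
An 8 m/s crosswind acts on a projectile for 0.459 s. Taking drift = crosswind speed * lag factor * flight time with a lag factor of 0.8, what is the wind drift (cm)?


drift = v_wind * lag * t = 8 * 0.8 * 0.459 = 2.9376 m ≈ 293.8 cm

293.8 cm


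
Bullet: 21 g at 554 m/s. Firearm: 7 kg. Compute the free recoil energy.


v_r = m_p*v_p/m_gun = 0.021*554/7 = 1.662 m/s, E_r = 0.5*m_gun*v_r^2 = 0.5*7*1.662^2 = 9.668 J

9.668 J


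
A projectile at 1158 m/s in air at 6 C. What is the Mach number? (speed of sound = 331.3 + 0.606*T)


a = 331.3 + 0.606*(6) = 334.936 m/s
M = v/a = 1158/334.936 = 3.457

3.457


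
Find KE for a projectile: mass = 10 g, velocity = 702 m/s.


E = 0.5*m*v^2 = 0.5*0.01*702^2 = 2464 J

2464 J


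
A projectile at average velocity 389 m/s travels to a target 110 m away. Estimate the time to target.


t = d/v = 110/389 = 0.2828 s

0.2828 s


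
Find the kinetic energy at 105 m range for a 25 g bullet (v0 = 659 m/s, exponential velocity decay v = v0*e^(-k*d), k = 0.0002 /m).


v = v0*exp(-k*d) = 659*exp(-0.0002*105) = 645.305 m/s
E = 0.5*m*v^2 = 0.5*0.025*645.305^2 = 5205 J

5205 J


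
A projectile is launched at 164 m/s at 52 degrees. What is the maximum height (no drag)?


H = (v0*sin(theta))^2 / (2g) = (164*sin(52°))^2 / (2*9.81) = 851.2 m

851.2 m


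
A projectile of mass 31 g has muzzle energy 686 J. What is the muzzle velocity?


v = sqrt(2*E/m) = sqrt(2*686/0.031) = 210.4 m/s

210.4 m/s


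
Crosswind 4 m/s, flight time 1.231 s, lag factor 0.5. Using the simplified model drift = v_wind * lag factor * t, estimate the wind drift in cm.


drift = v_wind * lag * t = 4 * 0.5 * 1.231 = 2.462 m ≈ 246.2 cm

246.2 cm


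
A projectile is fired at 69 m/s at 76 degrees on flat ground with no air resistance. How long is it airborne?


T = 2*v0*sin(theta)/g = 2*69*sin(76°)/9.81 = 13.65 s

13.65 s


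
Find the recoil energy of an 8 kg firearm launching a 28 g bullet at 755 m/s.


v_r = m_p*v_p/m_gun = 0.028*755/8 = 2.6425 m/s, E_r = 0.5*m_gun*v_r^2 = 0.5*8*2.6425^2 = 27.93 J

27.93 J


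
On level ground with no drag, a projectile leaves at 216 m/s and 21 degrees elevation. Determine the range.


R = v0^2 * sin(2*theta) / g = 216^2 * sin(2*21°) / 9.81 = 3182 m

3182 m


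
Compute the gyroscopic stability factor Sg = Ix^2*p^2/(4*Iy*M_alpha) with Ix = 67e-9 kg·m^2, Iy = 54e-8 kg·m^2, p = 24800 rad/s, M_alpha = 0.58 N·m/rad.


Sg = Ix^2 * p^2 / (4 * Iy * M_alpha) = (67e-9)^2 * 24800^2 / (4 * 54e-8 * 0.58) = 2.204

2.204


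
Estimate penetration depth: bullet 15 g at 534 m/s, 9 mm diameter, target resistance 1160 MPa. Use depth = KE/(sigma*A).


A = pi*(d/2)^2 = pi*(9/2)^2 = 63.6173 mm^2
E = 0.5*m*v^2 = 0.5*0.015*534^2 = 2138.67 J
depth = E/(sigma*A) = 2138.67 J / (1160 MPa * 63.6173 mm^2) = 2138.67/(1160 * 63.6173) m = 0.0289808 m ≈ 28.98 mm

28.98 mm


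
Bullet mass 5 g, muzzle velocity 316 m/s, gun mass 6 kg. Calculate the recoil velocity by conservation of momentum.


v_recoil = m_p * v_p / m_gun = 0.005 * 316 / 6 = 0.2633 m/s

0.2633 m/s


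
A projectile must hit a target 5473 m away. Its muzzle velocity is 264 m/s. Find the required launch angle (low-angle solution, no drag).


sin(2*theta) = R*g/v0^2 = 5473*9.81/264^2 = 0.770347, theta = arcsin(0.770347)/2 = 25.19°

25.19 degrees


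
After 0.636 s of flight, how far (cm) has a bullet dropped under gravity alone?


drop = 0.5*g*t^2 = 0.5*9.81*0.636^2 = 1.98405 m ≈ 198.4 cm

198.4 cm


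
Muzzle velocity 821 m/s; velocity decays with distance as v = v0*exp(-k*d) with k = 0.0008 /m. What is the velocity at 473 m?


v = v0*exp(-k*d) = 821*exp(-0.0008*473) = 562.3 m/s

562.3 m/s


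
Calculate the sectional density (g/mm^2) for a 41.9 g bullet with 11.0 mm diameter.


SD = m/d^2 = 41.9/11.0^2 = 0.3463 g/mm^2

0.3463 g/mm^2


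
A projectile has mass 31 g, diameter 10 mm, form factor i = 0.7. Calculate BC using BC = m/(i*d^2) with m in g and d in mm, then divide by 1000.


BC = m/(i*d^2*1000) = 31/(0.7 * 10^2 * 1000) = 0.0004429

0.0004429


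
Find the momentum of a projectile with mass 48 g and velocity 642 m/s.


p = m*v = 0.048*642 = 30.82 kg·m/s

30.82 kg·m/s


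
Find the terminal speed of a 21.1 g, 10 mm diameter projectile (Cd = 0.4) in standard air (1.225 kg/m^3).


A = pi*(d/2)^2 = pi*(10/2000)^2 = 7.85398e-05 m^2
vt = sqrt(2mg/(Cd*rho*A)) = sqrt(2*0.0211*9.81/(0.4 * 1.225 * 7.85398e-05)) = 103.7 m/s

103.7 m/s


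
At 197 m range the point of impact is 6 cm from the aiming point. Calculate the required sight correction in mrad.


1 mrad subtends 1 cm per 10 m of range, so adj = error_cm / (dist_m / 10) = 6 / (197/10) = 0.3046 mrad

0.3046 mrad


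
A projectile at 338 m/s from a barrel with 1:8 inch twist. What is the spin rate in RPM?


twist_m = 8*0.0254 = 0.2032 m
spin = v/twist = 338/0.2032 = 1663.386 rev/s
RPM = spin*60 = 1663.386*60 ≈ 99803 RPM

99803 RPM


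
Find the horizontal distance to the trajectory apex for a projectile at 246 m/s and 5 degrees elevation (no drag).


R = v0^2*sin(2*theta)/g = 246^2*sin(2*5°)/9.81 = 1071.2 m
apex_dist = R/2 = 1071.2/2 = 535.6 m

535.6 m


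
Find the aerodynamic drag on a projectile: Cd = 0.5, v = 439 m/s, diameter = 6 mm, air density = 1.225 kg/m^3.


A = pi*(d/2)^2 = pi*(6/2000)^2 = 2.82743e-05 m^2
Fd = 0.5*Cd*rho*A*v^2 = 0.5*0.5*1.225*2.82743e-05*439^2 = 1.669 N

1.669 N


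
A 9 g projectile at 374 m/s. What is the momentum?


p = m*v = 0.009*374 = 3.366 kg·m/s

3.366 kg·m/s


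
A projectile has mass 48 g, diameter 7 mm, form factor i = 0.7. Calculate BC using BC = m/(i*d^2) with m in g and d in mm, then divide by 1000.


BC = m/(i*d^2*1000) = 48/(0.7 * 7^2 * 1000) = 0.001399

0.001399


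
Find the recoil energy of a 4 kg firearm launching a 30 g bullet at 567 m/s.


v_r = m_p*v_p/m_gun = 0.03*567/4 = 4.2525 m/s, E_r = 0.5*m_gun*v_r^2 = 0.5*4*4.2525^2 = 36.17 J

36.17 J


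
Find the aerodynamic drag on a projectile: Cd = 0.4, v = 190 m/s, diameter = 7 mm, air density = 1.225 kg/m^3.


A = pi*(d/2)^2 = pi*(7/2000)^2 = 3.84845e-05 m^2
Fd = 0.5*Cd*rho*A*v^2 = 0.5*0.4*1.225*3.84845e-05*190^2 = 0.3404 N

0.3404 N


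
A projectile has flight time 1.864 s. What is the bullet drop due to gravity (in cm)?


drop = 0.5*g*t^2 = 0.5*9.81*1.864^2 = 17.0424 m ≈ 1704 cm

1704 cm


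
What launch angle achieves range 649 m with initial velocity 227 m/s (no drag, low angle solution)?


sin(2*theta) = R*g/v0^2 = 649*9.81/227^2 = 0.123555, theta = arcsin(0.123555)/2 = 3.549°

3.549 degrees


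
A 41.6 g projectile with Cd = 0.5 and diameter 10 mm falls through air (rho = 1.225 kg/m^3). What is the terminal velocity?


A = pi*(d/2)^2 = pi*(10/2000)^2 = 7.85398e-05 m^2
vt = sqrt(2mg/(Cd*rho*A)) = sqrt(2*0.0416*9.81/(0.5 * 1.225 * 7.85398e-05)) = 130.3 m/s

130.3 m/s


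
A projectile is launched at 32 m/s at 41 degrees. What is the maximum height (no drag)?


H = (v0*sin(theta))^2 / (2g) = (32*sin(41°))^2 / (2*9.81) = 22.46 m

22.46 m


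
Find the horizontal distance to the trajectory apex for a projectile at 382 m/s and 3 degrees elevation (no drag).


R = v0^2*sin(2*theta)/g = 382^2*sin(2*3°)/9.81 = 1554.86 m
apex_dist = R/2 = 1554.86/2 = 777.4 m

777.4 m


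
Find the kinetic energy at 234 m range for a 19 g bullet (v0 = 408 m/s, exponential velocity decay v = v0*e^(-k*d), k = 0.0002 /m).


v = v0*exp(-k*d) = 408*exp(-0.0002*234) = 389.346 m/s
E = 0.5*m*v^2 = 0.5*0.019*389.346^2 = 1440 J

1440 J


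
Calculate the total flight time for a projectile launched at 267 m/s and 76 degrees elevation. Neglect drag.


T = 2*v0*sin(theta)/g = 2*267*sin(76°)/9.81 = 52.82 s

52.82 s


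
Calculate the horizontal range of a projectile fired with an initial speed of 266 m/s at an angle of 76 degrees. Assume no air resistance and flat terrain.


R = v0^2 * sin(2*theta) / g = 266^2 * sin(2*76°) / 9.81 = 3386 m

3386 m


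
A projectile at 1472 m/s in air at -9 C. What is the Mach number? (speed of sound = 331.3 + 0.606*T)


a = 331.3 + 0.606*(-9) = 325.846 m/s
M = v/a = 1472/325.846 = 4.517

4.517


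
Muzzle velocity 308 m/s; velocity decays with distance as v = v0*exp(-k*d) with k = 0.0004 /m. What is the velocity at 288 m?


v = v0*exp(-k*d) = 308*exp(-0.0004*288) = 274.5 m/s

274.5 m/s


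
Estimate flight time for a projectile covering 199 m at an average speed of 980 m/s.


t = d/v = 199/980 = 0.2031 s

0.2031 s


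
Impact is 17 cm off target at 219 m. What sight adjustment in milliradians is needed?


1 mrad subtends 1 cm per 10 m of range, so adj = error_cm / (dist_m / 10) = 17 / (219/10) = 0.7763 mrad

0.7763 mrad


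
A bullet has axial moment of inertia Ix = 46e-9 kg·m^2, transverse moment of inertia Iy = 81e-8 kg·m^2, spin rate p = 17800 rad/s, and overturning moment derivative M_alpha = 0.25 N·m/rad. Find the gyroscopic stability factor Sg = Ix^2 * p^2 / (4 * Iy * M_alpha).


Sg = Ix^2 * p^2 / (4 * Iy * M_alpha) = (46e-9)^2 * 17800^2 / (4 * 81e-8 * 0.25) = 0.8277

0.8277


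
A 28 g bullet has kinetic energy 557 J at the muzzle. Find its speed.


v = sqrt(2*E/m) = sqrt(2*557/0.028) = 199.5 m/s

199.5 m/s


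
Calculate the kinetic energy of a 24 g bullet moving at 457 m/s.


E = 0.5*m*v^2 = 0.5*0.024*457^2 = 2506 J

2506 J


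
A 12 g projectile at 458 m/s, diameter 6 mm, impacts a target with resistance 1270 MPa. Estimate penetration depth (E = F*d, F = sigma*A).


A = pi*(d/2)^2 = pi*(6/2)^2 = 28.2743 mm^2
E = 0.5*m*v^2 = 0.5*0.012*458^2 = 1258.58 J
depth = E/(sigma*A) = 1258.58 J / (1270 MPa * 28.2743 mm^2) = 1258.58/(1270 * 28.2743) m = 0.0350498 m ≈ 35.05 mm

35.05 mm


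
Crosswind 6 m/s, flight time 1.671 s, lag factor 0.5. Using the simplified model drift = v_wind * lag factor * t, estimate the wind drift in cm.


drift = v_wind * lag * t = 6 * 0.5 * 1.671 = 5.013 m ≈ 501.3 cm

501.3 cm


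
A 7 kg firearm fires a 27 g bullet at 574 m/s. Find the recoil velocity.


v_recoil = m_p * v_p / m_gun = 0.027 * 574 / 7 = 2.214 m/s

2.214 m/s


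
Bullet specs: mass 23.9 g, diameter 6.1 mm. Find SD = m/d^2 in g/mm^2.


SD = m/d^2 = 23.9/6.1^2 = 0.6423 g/mm^2

0.6423 g/mm^2


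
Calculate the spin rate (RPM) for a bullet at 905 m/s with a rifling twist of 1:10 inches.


twist_m = 10*0.0254 = 0.254 m
spin = v/twist = 905/0.254 = 3562.992 rev/s
RPM = spin*60 = 3562.992*60 ≈ 213780 RPM

213780 RPM


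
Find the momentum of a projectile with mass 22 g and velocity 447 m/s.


p = m*v = 0.022*447 = 9.834 kg·m/s

9.834 kg·m/s


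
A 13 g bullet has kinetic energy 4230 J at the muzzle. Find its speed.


v = sqrt(2*E/m) = sqrt(2*4230/0.013) = 806.7 m/s

806.7 m/s


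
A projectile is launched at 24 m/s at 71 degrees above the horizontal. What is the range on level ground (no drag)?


R = v0^2 * sin(2*theta) / g = 24^2 * sin(2*71°) / 9.81 = 36.15 m

36.15 m


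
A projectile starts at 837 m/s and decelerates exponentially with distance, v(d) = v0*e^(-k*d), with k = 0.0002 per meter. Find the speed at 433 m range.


v = v0*exp(-k*d) = 837*exp(-0.0002*433) = 767.6 m/s

767.6 m/s


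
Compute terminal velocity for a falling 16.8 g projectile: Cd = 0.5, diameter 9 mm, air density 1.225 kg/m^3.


A = pi*(d/2)^2 = pi*(9/2000)^2 = 6.36173e-05 m^2
vt = sqrt(2mg/(Cd*rho*A)) = sqrt(2*0.0168*9.81/(0.5 * 1.225 * 6.36173e-05)) = 91.97 m/s

91.97 m/s


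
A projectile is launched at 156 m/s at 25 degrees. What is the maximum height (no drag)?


H = (v0*sin(theta))^2 / (2g) = (156*sin(25°))^2 / (2*9.81) = 221.5 m

221.5 m


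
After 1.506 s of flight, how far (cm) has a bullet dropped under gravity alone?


drop = 0.5*g*t^2 = 0.5*9.81*1.506^2 = 11.1247 m ≈ 1112 cm

1112 cm


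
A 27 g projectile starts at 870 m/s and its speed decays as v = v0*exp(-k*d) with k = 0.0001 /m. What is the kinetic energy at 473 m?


v = v0*exp(-k*d) = 870*exp(-0.0001*473) = 829.807 m/s
E = 0.5*m*v^2 = 0.5*0.027*829.807^2 = 9296 J

9296 J


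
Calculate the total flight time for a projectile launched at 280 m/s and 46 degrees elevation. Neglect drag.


T = 2*v0*sin(theta)/g = 2*280*sin(46°)/9.81 = 41.06 s

41.06 s


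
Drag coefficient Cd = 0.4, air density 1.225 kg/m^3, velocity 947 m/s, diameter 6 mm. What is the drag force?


A = pi*(d/2)^2 = pi*(6/2000)^2 = 2.82743e-05 m^2
Fd = 0.5*Cd*rho*A*v^2 = 0.5*0.4*1.225*2.82743e-05*947^2 = 6.212 N

6.212 N


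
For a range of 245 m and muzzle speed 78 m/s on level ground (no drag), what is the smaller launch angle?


sin(2*theta) = R*g/v0^2 = 245*9.81/78^2 = 0.395044, theta = arcsin(0.395044)/2 = 11.63°

11.63 degrees


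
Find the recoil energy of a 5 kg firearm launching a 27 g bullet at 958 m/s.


v_r = m_p*v_p/m_gun = 0.027*958/5 = 5.1732 m/s, E_r = 0.5*m_gun*v_r^2 = 0.5*5*5.1732^2 = 66.9 J

66.9 J


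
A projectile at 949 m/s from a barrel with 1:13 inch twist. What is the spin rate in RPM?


twist_m = 13*0.0254 = 0.3302 m
spin = v/twist = 949/0.3302 = 2874.016 rev/s
RPM = spin*60 = 2874.016*60 ≈ 172441 RPM

172441 RPM


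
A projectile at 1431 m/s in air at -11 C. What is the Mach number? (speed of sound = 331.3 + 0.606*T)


a = 331.3 + 0.606*(-11) = 324.634 m/s
M = v/a = 1431/324.634 = 4.408

4.408


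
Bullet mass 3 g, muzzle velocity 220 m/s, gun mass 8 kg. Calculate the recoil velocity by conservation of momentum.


v_recoil = m_p * v_p / m_gun = 0.003 * 220 / 8 = 0.0825 m/s

0.0825 m/s


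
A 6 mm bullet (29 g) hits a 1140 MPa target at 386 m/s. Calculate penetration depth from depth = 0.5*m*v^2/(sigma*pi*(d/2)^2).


A = pi*(d/2)^2 = pi*(6/2)^2 = 28.2743 mm^2
E = 0.5*m*v^2 = 0.5*0.029*386^2 = 2160.44 J
depth = E/(sigma*A) = 2160.44 J / (1140 MPa * 28.2743 mm^2) = 2160.44/(1140 * 28.2743) m = 0.0670263 m ≈ 67.03 mm

67.03 mm


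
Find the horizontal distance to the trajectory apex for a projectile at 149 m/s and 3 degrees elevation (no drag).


R = v0^2*sin(2*theta)/g = 149^2*sin(2*3°)/9.81 = 236.558 m
apex_dist = R/2 = 236.558/2 = 118.3 m

118.3 m


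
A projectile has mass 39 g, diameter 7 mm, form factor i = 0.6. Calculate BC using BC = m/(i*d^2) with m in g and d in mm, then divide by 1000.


BC = m/(i*d^2*1000) = 39/(0.6 * 7^2 * 1000) = 0.001327

0.001327


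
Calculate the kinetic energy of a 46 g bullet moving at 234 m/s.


E = 0.5*m*v^2 = 0.5*0.046*234^2 = 1259 J

1259 J


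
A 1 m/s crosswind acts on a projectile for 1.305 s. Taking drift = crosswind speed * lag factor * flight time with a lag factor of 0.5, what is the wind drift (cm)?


drift = v_wind * lag * t = 1 * 0.5 * 1.305 = 0.6525 m ≈ 65.25 cm

65.25 cm


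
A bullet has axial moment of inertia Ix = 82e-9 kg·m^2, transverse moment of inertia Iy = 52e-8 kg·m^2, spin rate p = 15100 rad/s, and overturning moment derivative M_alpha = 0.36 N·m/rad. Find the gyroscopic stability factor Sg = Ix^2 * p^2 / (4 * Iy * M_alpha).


Sg = Ix^2 * p^2 / (4 * Iy * M_alpha) = (82e-9)^2 * 15100^2 / (4 * 52e-8 * 0.36) = 2.047

2.047


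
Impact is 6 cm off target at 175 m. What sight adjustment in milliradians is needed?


1 mrad subtends 1 cm per 10 m of range, so adj = error_cm / (dist_m / 10) = 6 / (175/10) = 0.3429 mrad

0.3429 mrad


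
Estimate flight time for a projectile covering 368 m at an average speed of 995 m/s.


t = d/v = 368/995 = 0.3698 s

0.3698 s


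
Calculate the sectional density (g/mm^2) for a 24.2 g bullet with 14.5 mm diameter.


SD = m/d^2 = 24.2/14.5^2 = 0.1151 g/mm^2

0.1151 g/mm^2


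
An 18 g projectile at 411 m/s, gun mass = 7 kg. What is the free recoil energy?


v_r = m_p*v_p/m_gun = 0.018*411/7 = 1.05686 m/s, E_r = 0.5*m_gun*v_r^2 = 0.5*7*1.05686^2 = 3.909 J

3.909 J


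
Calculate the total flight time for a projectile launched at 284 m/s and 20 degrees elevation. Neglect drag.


T = 2*v0*sin(theta)/g = 2*284*sin(20°)/9.81 = 19.8 s

19.8 s


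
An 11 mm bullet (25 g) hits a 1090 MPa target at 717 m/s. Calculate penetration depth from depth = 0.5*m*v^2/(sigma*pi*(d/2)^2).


A = pi*(d/2)^2 = pi*(11/2)^2 = 95.0332 mm^2
E = 0.5*m*v^2 = 0.5*0.025*717^2 = 6426.11 J
depth = E/(sigma*A) = 6426.11 J / (1090 MPa * 95.0332 mm^2) = 6426.11/(1090 * 95.0332) m = 0.0620364 m ≈ 62.04 mm

62.04 mm


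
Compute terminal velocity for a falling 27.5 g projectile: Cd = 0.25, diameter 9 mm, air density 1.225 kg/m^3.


A = pi*(d/2)^2 = pi*(9/2000)^2 = 6.36173e-05 m^2
vt = sqrt(2mg/(Cd*rho*A)) = sqrt(2*0.0275*9.81/(0.25 * 1.225 * 6.36173e-05)) = 166.4 m/s

166.4 m/s


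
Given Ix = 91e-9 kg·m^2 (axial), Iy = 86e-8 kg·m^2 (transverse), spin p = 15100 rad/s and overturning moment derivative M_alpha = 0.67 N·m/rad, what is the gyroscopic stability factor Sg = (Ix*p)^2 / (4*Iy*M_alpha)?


Sg = Ix^2 * p^2 / (4 * Iy * M_alpha) = (91e-9)^2 * 15100^2 / (4 * 86e-8 * 0.67) = 0.8192

0.8192


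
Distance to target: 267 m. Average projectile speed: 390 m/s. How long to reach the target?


t = d/v = 267/390 = 0.6846 s

0.6846 s


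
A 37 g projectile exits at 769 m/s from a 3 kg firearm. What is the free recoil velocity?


v_recoil = m_p * v_p / m_gun = 0.037 * 769 / 3 = 9.484 m/s

9.484 m/s


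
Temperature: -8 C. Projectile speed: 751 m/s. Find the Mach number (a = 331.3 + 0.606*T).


a = 331.3 + 0.606*(-8) = 326.452 m/s
M = v/a = 751/326.452 = 2.3

2.3


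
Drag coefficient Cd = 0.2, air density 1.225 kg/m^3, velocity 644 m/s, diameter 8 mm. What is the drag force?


A = pi*(d/2)^2 = pi*(8/2000)^2 = 5.02655e-05 m^2
Fd = 0.5*Cd*rho*A*v^2 = 0.5*0.2*1.225*5.02655e-05*644^2 = 2.554 N

2.554 N


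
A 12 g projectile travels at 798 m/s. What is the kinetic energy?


E = 0.5*m*v^2 = 0.5*0.012*798^2 = 3821 J

3821 J


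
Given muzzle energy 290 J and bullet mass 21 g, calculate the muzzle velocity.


v = sqrt(2*E/m) = sqrt(2*290/0.021) = 166.2 m/s

166.2 m/s


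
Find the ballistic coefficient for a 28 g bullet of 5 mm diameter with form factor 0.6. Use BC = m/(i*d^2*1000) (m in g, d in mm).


BC = m/(i*d^2*1000) = 28/(0.6 * 5^2 * 1000) = 0.001867

0.001867


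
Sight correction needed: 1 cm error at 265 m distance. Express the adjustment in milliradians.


1 mrad subtends 1 cm per 10 m of range, so adj = error_cm / (dist_m / 10) = 1 / (265/10) = 0.03774 mrad

0.03774 mrad


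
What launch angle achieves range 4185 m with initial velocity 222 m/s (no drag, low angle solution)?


sin(2*theta) = R*g/v0^2 = 4185*9.81/222^2 = 0.833026, theta = arcsin(0.833026)/2 = 28.21°

28.21 degrees


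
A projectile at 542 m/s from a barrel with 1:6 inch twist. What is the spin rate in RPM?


twist_m = 6*0.0254 = 0.1524 m
spin = v/twist = 542/0.1524 = 3556.43 rev/s
RPM = spin*60 = 3556.43*60 ≈ 213386 RPM

213386 RPM


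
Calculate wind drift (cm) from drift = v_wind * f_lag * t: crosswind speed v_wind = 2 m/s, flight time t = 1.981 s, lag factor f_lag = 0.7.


drift = v_wind * lag * t = 2 * 0.7 * 1.981 = 2.7734 m ≈ 277.3 cm

277.3 cm


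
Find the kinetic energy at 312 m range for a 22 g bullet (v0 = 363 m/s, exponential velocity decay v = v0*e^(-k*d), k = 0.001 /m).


v = v0*exp(-k*d) = 363*exp(-0.001*312) = 265.709 m/s
E = 0.5*m*v^2 = 0.5*0.022*265.709^2 = 776.6 J

776.6 J


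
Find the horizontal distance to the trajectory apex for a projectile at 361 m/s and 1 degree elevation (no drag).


R = v0^2*sin(2*theta)/g = 361^2*sin(2*1°)/9.81 = 463.623 m
apex_dist = R/2 = 463.623/2 = 231.8 m

231.8 m


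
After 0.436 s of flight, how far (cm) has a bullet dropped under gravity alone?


drop = 0.5*g*t^2 = 0.5*9.81*0.436^2 = 0.932421 m ≈ 93.24 cm

93.24 cm


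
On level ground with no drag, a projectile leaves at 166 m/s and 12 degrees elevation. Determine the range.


R = v0^2 * sin(2*theta) / g = 166^2 * sin(2*12°) / 9.81 = 1143 m

1143 m


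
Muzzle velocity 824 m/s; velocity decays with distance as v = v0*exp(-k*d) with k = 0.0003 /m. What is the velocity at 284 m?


v = v0*exp(-k*d) = 824*exp(-0.0003*284) = 756.7 m/s

756.7 m/s


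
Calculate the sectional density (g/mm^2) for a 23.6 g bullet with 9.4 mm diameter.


SD = m/d^2 = 23.6/9.4^2 = 0.2671 g/mm^2

0.2671 g/mm^2


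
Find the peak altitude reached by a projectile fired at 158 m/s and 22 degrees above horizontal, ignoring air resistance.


H = (v0*sin(theta))^2 / (2g) = (158*sin(22°))^2 / (2*9.81) = 178.6 m

178.6 m


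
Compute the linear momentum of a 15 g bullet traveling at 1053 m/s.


p = m*v = 0.015*1053 = 15.79 kg·m/s

15.79 kg·m/s


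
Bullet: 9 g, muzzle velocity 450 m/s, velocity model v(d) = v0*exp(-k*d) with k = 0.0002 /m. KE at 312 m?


v = v0*exp(-k*d) = 450*exp(-0.0002*312) = 422.778 m/s
E = 0.5*m*v^2 = 0.5*0.009*422.778^2 = 804.3 J

804.3 J


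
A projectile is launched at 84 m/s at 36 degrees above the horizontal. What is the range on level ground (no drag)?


R = v0^2 * sin(2*theta) / g = 84^2 * sin(2*36°) / 9.81 = 684.1 m

684.1 m


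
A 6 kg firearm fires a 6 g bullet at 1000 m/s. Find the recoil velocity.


v_recoil = m_p * v_p / m_gun = 0.006 * 1000 / 6 = 1 m/s

1 m/s


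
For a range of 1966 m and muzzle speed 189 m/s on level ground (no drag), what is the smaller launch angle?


sin(2*theta) = R*g/v0^2 = 1966*9.81/189^2 = 0.539919, theta = arcsin(0.539919)/2 = 16.34°

16.34 degrees


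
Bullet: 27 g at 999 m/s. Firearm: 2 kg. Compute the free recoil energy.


v_r = m_p*v_p/m_gun = 0.027*999/2 = 13.4865 m/s, E_r = 0.5*m_gun*v_r^2 = 0.5*2*13.4865^2 = 181.9 J

181.9 J


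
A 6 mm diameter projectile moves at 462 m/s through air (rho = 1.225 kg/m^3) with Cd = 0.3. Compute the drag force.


A = pi*(d/2)^2 = pi*(6/2000)^2 = 2.82743e-05 m^2
Fd = 0.5*Cd*rho*A*v^2 = 0.5*0.3*1.225*2.82743e-05*462^2 = 1.109 N

1.109 N


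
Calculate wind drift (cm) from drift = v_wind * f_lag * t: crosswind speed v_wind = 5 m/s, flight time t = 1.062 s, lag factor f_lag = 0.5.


drift = v_wind * lag * t = 5 * 0.5 * 1.062 = 2.655 m ≈ 265.5 cm

265.5 cm


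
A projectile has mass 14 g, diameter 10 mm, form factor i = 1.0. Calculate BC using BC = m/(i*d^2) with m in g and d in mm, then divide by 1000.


BC = m/(i*d^2*1000) = 14/(1.0 * 10^2 * 1000) = 0.00014

0.00014


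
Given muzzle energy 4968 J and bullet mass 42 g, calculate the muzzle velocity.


v = sqrt(2*E/m) = sqrt(2*4968/0.042) = 486.4 m/s

486.4 m/s


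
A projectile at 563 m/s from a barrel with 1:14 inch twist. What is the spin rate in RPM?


twist_m = 14*0.0254 = 0.3556 m
spin = v/twist = 563/0.3556 = 1583.24 rev/s
RPM = spin*60 = 1583.24*60 ≈ 94994 RPM

94994 RPM


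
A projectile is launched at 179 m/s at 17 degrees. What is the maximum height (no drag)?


H = (v0*sin(theta))^2 / (2g) = (179*sin(17°))^2 / (2*9.81) = 139.6 m

139.6 m


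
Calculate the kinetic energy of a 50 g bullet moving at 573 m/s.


E = 0.5*m*v^2 = 0.5*0.05*573^2 = 8208 J

8208 J


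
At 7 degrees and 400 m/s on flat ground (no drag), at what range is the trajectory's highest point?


R = v0^2*sin(2*theta)/g = 400^2*sin(2*7°)/9.81 = 3945.72 m
apex_dist = R/2 = 3945.72/2 = 1973 m

1973 m


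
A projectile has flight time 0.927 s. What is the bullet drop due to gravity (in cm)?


drop = 0.5*g*t^2 = 0.5*9.81*0.927^2 = 4.21501 m ≈ 421.5 cm

421.5 cm


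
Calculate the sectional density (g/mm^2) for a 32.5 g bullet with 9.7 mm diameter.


SD = m/d^2 = 32.5/9.7^2 = 0.3454 g/mm^2

0.3454 g/mm^2


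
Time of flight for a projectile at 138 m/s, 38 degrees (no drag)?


T = 2*v0*sin(theta)/g = 2*138*sin(38°)/9.81 = 17.32 s

17.32 s


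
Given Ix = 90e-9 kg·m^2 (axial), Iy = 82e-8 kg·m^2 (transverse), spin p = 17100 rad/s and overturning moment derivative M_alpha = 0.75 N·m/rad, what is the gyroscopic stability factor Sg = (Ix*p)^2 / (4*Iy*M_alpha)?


Sg = Ix^2 * p^2 / (4 * Iy * M_alpha) = (90e-9)^2 * 17100^2 / (4 * 82e-8 * 0.75) = 0.9628

0.9628


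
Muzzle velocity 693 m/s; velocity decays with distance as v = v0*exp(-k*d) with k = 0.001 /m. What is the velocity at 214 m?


v = v0*exp(-k*d) = 693*exp(-0.001*214) = 559.5 m/s

559.5 m/s


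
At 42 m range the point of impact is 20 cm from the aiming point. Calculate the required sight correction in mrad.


1 mrad subtends 1 cm per 10 m of range, so adj = error_cm / (dist_m / 10) = 20 / (42/10) = 4.762 mrad

4.762 mrad


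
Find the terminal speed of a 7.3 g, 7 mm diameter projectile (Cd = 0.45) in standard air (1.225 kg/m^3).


A = pi*(d/2)^2 = pi*(7/2000)^2 = 3.84845e-05 m^2
vt = sqrt(2mg/(Cd*rho*A)) = sqrt(2*0.0073*9.81/(0.45 * 1.225 * 3.84845e-05)) = 82.17 m/s

82.17 m/s


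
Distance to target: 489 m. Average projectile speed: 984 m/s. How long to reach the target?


t = d/v = 489/984 = 0.497 s

0.497 s


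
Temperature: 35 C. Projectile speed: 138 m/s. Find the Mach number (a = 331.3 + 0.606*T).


a = 331.3 + 0.606*(35) = 352.51 m/s
M = v/a = 138/352.51 = 0.3915

0.3915


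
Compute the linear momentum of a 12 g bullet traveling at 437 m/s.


p = m*v = 0.012*437 = 5.244 kg·m/s

5.244 kg·m/s


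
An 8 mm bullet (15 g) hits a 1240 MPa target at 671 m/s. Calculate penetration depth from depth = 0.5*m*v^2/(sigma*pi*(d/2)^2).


A = pi*(d/2)^2 = pi*(8/2)^2 = 50.2655 mm^2
E = 0.5*m*v^2 = 0.5*0.015*671^2 = 3376.81 J
depth = E/(sigma*A) = 3376.81 J / (1240 MPa * 50.2655 mm^2) = 3376.81/(1240 * 50.2655) m = 0.054177 m ≈ 54.18 mm

54.18 mm


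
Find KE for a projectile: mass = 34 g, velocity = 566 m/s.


E = 0.5*m*v^2 = 0.5*0.034*566^2 = 5446 J

5446 J


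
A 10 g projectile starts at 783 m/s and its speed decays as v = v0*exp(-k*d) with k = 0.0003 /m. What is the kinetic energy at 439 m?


v = v0*exp(-k*d) = 783*exp(-0.0003*439) = 686.381 m/s
E = 0.5*m*v^2 = 0.5*0.01*686.381^2 = 2356 J

2356 J


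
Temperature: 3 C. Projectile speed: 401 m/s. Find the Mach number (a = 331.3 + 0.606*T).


a = 331.3 + 0.606*(3) = 333.118 m/s
M = v/a = 401/333.118 = 1.204

1.204


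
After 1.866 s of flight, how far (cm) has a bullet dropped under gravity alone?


drop = 0.5*g*t^2 = 0.5*9.81*1.866^2 = 17.079 m ≈ 1708 cm

1708 cm


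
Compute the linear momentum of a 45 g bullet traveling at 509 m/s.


p = m*v = 0.045*509 = 22.9 kg·m/s

22.9 kg·m/s


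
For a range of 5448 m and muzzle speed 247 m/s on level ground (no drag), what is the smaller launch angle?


sin(2*theta) = R*g/v0^2 = 5448*9.81/247^2 = 0.876016, theta = arcsin(0.876016)/2 = 30.58°

30.58 degrees


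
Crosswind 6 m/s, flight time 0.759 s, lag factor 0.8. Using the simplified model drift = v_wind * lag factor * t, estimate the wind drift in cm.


drift = v_wind * lag * t = 6 * 0.8 * 0.759 = 3.6432 m ≈ 364.3 cm

364.3 cm


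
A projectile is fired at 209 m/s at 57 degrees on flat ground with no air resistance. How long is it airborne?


T = 2*v0*sin(theta)/g = 2*209*sin(57°)/9.81 = 35.74 s

35.74 s


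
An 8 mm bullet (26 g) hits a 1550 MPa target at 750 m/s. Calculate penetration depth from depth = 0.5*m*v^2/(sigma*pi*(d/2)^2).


A = pi*(d/2)^2 = pi*(8/2)^2 = 50.2655 mm^2
E = 0.5*m*v^2 = 0.5*0.026*750^2 = 7312.5 J
depth = E/(sigma*A) = 7312.5 J / (1550 MPa * 50.2655 mm^2) = 7312.5/(1550 * 50.2655) m = 0.0938565 m ≈ 93.86 mm

93.86 mm


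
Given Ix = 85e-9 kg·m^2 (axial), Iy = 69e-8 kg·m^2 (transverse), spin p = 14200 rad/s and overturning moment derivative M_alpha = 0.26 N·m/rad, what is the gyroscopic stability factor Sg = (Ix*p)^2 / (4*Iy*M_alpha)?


Sg = Ix^2 * p^2 / (4 * Iy * M_alpha) = (85e-9)^2 * 14200^2 / (4 * 69e-8 * 0.26) = 2.03

2.03


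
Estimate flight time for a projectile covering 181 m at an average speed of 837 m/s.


t = d/v = 181/837 = 0.2162 s

0.2162 s


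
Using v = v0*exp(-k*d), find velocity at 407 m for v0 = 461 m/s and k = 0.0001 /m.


v = v0*exp(-k*d) = 461*exp(-0.0001*407) = 442.6 m/s

442.6 m/s


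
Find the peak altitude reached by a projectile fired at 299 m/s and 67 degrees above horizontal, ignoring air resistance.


H = (v0*sin(theta))^2 / (2g) = (299*sin(67°))^2 / (2*9.81) = 3861 m

3861 m


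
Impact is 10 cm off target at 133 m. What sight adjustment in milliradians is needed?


1 mrad subtends 1 cm per 10 m of range, so adj = error_cm / (dist_m / 10) = 10 / (133/10) = 0.7519 mrad

0.7519 mrad


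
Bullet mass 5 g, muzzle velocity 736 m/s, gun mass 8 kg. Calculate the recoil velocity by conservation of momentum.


v_recoil = m_p * v_p / m_gun = 0.005 * 736 / 8 = 0.46 m/s

0.46 m/s


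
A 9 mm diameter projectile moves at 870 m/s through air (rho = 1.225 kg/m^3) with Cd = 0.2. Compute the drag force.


A = pi*(d/2)^2 = pi*(9/2000)^2 = 6.36173e-05 m^2
Fd = 0.5*Cd*rho*A*v^2 = 0.5*0.2*1.225*6.36173e-05*870^2 = 5.899 N

5.899 N


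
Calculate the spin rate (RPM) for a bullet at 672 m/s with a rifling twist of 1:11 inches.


twist_m = 11*0.0254 = 0.2794 m
spin = v/twist = 672/0.2794 = 2405.154 rev/s
RPM = spin*60 = 2405.154*60 ≈ 144309 RPM

144309 RPM


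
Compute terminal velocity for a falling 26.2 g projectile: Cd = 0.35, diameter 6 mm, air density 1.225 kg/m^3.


A = pi*(d/2)^2 = pi*(6/2000)^2 = 2.82743e-05 m^2
vt = sqrt(2mg/(Cd*rho*A)) = sqrt(2*0.0262*9.81/(0.35 * 1.225 * 2.82743e-05)) = 205.9 m/s

205.9 m/s


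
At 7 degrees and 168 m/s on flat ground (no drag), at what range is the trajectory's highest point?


R = v0^2*sin(2*theta)/g = 168^2*sin(2*7°)/9.81 = 696.025 m
apex_dist = R/2 = 696.025/2 = 348 m

348 m


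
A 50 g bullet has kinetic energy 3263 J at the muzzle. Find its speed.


v = sqrt(2*E/m) = sqrt(2*3263/0.05) = 361.3 m/s

361.3 m/s


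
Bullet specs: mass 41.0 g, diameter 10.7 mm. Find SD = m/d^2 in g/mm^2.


SD = m/d^2 = 41.0/10.7^2 = 0.3581 g/mm^2

0.3581 g/mm^2


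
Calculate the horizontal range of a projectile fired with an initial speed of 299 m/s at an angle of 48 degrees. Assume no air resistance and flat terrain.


R = v0^2 * sin(2*theta) / g = 299^2 * sin(2*48°) / 9.81 = 9063 m

9063 m


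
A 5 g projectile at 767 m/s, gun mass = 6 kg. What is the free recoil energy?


v_r = m_p*v_p/m_gun = 0.005*767/6 = 0.639167 m/s, E_r = 0.5*m_gun*v_r^2 = 0.5*6*0.639167^2 = 1.226 J

1.226 J


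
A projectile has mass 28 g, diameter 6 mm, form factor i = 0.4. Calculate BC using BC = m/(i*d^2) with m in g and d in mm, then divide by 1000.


BC = m/(i*d^2*1000) = 28/(0.4 * 6^2 * 1000) = 0.001944

0.001944


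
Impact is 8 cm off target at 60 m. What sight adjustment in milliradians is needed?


1 mrad subtends 1 cm per 10 m of range, so adj = error_cm / (dist_m / 10) = 8 / (60/10) = 1.333 mrad

1.333 mrad


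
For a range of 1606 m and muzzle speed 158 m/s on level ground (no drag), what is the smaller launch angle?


sin(2*theta) = R*g/v0^2 = 1606*9.81/158^2 = 0.631103, theta = arcsin(0.631103)/2 = 19.57°

19.57 degrees


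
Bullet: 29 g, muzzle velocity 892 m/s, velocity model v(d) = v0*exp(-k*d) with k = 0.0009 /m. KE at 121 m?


v = v0*exp(-k*d) = 892*exp(-0.0009*121) = 799.964 m/s
E = 0.5*m*v^2 = 0.5*0.029*799.964^2 = 9279 J

9279 J


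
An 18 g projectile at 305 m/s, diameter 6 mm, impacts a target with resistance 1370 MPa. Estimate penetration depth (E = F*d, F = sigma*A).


A = pi*(d/2)^2 = pi*(6/2)^2 = 28.2743 mm^2
E = 0.5*m*v^2 = 0.5*0.018*305^2 = 837.225 J
depth = E/(sigma*A) = 837.225 J / (1370 MPa * 28.2743 mm^2) = 837.225/(1370 * 28.2743) m = 0.0216137 m ≈ 21.61 mm

21.61 mm


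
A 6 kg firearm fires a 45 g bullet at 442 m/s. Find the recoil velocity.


v_recoil = m_p * v_p / m_gun = 0.045 * 442 / 6 = 3.315 m/s

3.315 m/s


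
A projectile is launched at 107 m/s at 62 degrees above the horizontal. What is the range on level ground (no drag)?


R = v0^2 * sin(2*theta) / g = 107^2 * sin(2*62°) / 9.81 = 967.5 m

967.5 m


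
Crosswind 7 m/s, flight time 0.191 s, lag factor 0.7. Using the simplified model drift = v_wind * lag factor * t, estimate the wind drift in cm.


drift = v_wind * lag * t = 7 * 0.7 * 0.191 = 0.9359 m ≈ 93.59 cm

93.59 cm


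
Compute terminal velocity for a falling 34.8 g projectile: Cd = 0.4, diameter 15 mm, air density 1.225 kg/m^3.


A = pi*(d/2)^2 = pi*(15/2000)^2 = 1.76715e-04 m^2
vt = sqrt(2mg/(Cd*rho*A)) = sqrt(2*0.0348*9.81/(0.4 * 1.225 * 1.76715e-04)) = 88.8 m/s

88.8 m/s


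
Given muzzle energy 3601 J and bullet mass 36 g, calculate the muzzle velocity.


v = sqrt(2*E/m) = sqrt(2*3601/0.036) = 447.3 m/s

447.3 m/s


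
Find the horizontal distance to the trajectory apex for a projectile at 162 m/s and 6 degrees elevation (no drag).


R = v0^2*sin(2*theta)/g = 162^2*sin(2*6°)/9.81 = 556.211 m
apex_dist = R/2 = 556.211/2 = 278.1 m

278.1 m


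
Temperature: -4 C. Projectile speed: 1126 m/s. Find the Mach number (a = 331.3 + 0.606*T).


a = 331.3 + 0.606*(-4) = 328.876 m/s
M = v/a = 1126/328.876 = 3.424

3.424


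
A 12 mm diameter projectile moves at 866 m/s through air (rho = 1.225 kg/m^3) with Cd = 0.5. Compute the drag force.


A = pi*(d/2)^2 = pi*(12/2000)^2 = 1.13097e-04 m^2
Fd = 0.5*Cd*rho*A*v^2 = 0.5*0.5*1.225*1.13097e-04*866^2 = 25.98 N

25.98 N


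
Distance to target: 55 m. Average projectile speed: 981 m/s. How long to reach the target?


t = d/v = 55/981 = 0.05607 s

0.05607 s


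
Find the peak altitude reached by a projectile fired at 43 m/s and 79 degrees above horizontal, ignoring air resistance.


H = (v0*sin(theta))^2 / (2g) = (43*sin(79°))^2 / (2*9.81) = 90.81 m

90.81 m


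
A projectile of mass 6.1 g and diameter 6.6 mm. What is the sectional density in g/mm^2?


SD = m/d^2 = 6.1/6.6^2 = 0.14 g/mm^2

0.14 g/mm^2


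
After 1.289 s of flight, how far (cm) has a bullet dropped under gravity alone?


drop = 0.5*g*t^2 = 0.5*9.81*1.289^2 = 8.14976 m ≈ 815 cm

815 cm


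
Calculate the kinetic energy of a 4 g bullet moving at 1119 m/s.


E = 0.5*m*v^2 = 0.5*0.004*1119^2 = 2504 J

2504 J


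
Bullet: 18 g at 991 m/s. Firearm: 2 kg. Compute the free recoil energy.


v_r = m_p*v_p/m_gun = 0.018*991/2 = 8.919 m/s, E_r = 0.5*m_gun*v_r^2 = 0.5*2*8.919^2 = 79.55 J

79.55 J


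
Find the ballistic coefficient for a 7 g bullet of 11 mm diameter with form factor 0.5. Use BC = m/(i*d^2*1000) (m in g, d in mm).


BC = m/(i*d^2*1000) = 7/(0.5 * 11^2 * 1000) = 0.0001157

0.0001157


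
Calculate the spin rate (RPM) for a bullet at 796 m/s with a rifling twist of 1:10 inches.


twist_m = 10*0.0254 = 0.254 m
spin = v/twist = 796/0.254 = 3133.858 rev/s
RPM = spin*60 = 3133.858*60 ≈ 188031 RPM

188031 RPM


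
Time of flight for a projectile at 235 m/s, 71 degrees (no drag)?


T = 2*v0*sin(theta)/g = 2*235*sin(71°)/9.81 = 45.3 s

45.3 s


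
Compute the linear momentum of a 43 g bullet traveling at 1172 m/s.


p = m*v = 0.043*1172 = 50.4 kg·m/s

50.4 kg·m/s
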